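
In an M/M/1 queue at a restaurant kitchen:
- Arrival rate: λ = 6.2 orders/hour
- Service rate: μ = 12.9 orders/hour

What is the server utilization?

Server utilization: ρ = λ/μ
ρ = 6.2/12.9 = 0.4806
The server is busy 48.06% of the time.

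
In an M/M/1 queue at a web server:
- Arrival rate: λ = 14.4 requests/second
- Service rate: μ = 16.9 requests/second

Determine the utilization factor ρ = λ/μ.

Server utilization: ρ = λ/μ
ρ = 14.4/16.9 = 0.8521
The server is busy 85.21% of the time.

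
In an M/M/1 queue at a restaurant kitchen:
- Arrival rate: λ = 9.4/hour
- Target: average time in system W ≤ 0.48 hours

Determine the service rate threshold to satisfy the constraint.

For M/M/1: W = 1/(μ-λ)
Need W ≤ 0.48, so 1/(μ-λ) ≤ 0.48
μ - λ ≥ 1/0.48 = 2.0833
μ ≥ 9.4 + 2.0833 = 11.4833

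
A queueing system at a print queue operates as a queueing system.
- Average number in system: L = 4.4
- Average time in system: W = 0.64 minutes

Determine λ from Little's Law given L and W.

Little's Law: L = λW, so λ = L/W
λ = 4.4/0.64 = 6.8750 jobs/minute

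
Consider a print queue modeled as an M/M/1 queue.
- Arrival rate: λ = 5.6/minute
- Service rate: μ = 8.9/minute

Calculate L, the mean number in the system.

ρ = λ/μ = 5.6/8.9 = 0.6292
For M/M/1: L = λ/(μ-λ)
L = 5.6/(8.9-5.6) = 5.6/3.30
L = 1.6970 jobs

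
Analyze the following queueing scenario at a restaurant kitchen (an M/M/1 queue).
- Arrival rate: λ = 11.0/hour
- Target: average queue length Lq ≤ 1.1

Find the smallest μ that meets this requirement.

For M/M/1: Lq = λ²/(μ(μ-λ))
Need Lq ≤ 1.1, i.e. μ(μ-λ) ≥ λ²/1.1
μ² - 11.0μ - 121.00/1.1 ≥ 0  →  μ² - 11.0μ - 110.0000 ≥ 0
Quadratic formula (positive root): μ = [λ + √(λ² + 4×110.0000)]/2
Discriminant: 121.00 + 4×110.0000 = 561.0000, √561.0000 = 23.6854
μ ≥ (11.0 + 23.6854)/2 = 17.3427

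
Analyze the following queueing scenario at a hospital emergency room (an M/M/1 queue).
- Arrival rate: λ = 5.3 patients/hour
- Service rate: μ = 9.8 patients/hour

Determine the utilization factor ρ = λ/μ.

Server utilization: ρ = λ/μ
ρ = 5.3/9.8 = 0.5408
The server is busy 54.08% of the time.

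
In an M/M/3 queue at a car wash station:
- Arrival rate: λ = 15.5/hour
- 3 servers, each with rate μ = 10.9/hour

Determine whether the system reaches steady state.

Stability requires ρ = λ/(cμ) < 1
ρ = 15.5/(3 × 10.9) = 15.5/32.70 = 0.4740
Since 0.4740 < 1, the system is STABLE.
The servers are busy 47.40% of the time.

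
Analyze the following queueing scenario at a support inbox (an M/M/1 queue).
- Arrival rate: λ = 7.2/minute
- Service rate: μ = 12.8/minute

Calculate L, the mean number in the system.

ρ = λ/μ = 7.2/12.8 = 0.5625
For M/M/1: L = λ/(μ-λ)
L = 7.2/(12.8-7.2) = 7.2/5.60
L = 1.2857 emails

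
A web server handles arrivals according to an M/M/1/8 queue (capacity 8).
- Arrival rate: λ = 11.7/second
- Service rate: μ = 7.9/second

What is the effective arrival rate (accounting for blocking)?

ρ = λ/μ = 11.7/7.9 = 1.4810
P₀ = (1-ρ)/(1-ρ^(K+1)) = (1-1.4810)/(1-1.4810^9) = -0.4810/-33.2764 = 0.01445
P_K = P₀×ρ^K = 0.014455 × 1.4810^8 = 0.014455 × 23.1441 = 0.3345
λ_eff = λ(1-P_K) = 11.7 × (1 - 0.33455) = 11.7 × 0.66545 = 7.7858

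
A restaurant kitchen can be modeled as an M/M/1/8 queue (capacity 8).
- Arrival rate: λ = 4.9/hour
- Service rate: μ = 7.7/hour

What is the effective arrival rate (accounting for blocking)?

ρ = λ/μ = 4.9/7.7 = 0.636364
P₀ = (1-ρ)/(1-ρ^(K+1)) = (1-0.636364)/(1-0.636364^9) = 0.36364/0.98289 = 0.3700
P_K = P₀×ρ^K = 0.36997 × 0.636364^8 = 0.36997 × 0.026893 = 0.009950
λ_eff = λ(1-P_K) = 4.9 × (1 - 0.009950) = 4.9 × 0.99005 = 4.8512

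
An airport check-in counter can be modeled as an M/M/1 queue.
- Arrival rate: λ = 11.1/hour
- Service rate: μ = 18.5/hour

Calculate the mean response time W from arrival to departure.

First, compute utilization: ρ = λ/μ = 11.1/18.5 = 0.6000
For M/M/1: W = 1/(μ-λ)
W = 1/(18.5-11.1) = 1/7.40
W = 0.1351 hours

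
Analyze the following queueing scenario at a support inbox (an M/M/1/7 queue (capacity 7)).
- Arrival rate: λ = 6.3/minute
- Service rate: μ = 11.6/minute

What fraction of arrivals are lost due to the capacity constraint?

ρ = λ/μ = 6.3/11.6 = 0.543103
P₀ = (1-ρ)/(1-ρ^(K+1)) = (1-0.543103)/(1-0.543103^8) = 0.4569/0.9924 = 0.4604
P_K = P₀×ρ^K = 0.46038 × 0.543103^7 = 0.46038 × 0.013937 = 0.006416
Blocking probability = 0.64%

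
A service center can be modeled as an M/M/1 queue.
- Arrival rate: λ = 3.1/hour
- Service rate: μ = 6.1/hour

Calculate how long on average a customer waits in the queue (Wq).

First, compute utilization: ρ = λ/μ = 3.1/6.1 = 0.5082
For M/M/1: Wq = λ/(μ(μ-λ))
Wq = 3.1/(6.1 × (6.1-3.1))
Wq = 3.1/(6.1 × 3.00)
Wq = 0.1694 hours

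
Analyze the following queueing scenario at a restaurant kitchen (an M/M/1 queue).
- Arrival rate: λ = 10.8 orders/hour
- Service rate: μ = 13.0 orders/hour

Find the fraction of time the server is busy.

Server utilization: ρ = λ/μ
ρ = 10.8/13.0 = 0.8308
The server is busy 83.08% of the time.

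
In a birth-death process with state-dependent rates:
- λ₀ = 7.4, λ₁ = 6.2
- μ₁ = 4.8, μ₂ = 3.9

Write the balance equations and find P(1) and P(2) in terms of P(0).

Balance equations:
State 0: λ₀P₀ = μ₁P₁ → P₁ = (λ₀/μ₁)P₀ = (7.4/4.8)P₀ = 1.5417P₀
State 1: P₂ = (λ₀λ₁)/(μ₁μ₂)P₀ = (7.4×6.2)/(4.8×3.9)P₀ = 2.4509P₀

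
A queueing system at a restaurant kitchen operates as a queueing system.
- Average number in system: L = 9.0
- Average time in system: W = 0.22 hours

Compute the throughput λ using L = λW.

Little's Law: L = λW, so λ = L/W
λ = 9.0/0.22 = 40.9091 orders/hour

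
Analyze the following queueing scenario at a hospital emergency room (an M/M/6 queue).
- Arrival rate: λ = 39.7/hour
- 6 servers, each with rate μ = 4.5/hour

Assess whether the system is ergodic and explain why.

Stability requires ρ = λ/(cμ) < 1
ρ = 39.7/(6 × 4.5) = 39.7/27.00 = 1.4704
Since 1.4704 ≥ 1, the system is UNSTABLE.
Need c > λ/μ = 39.7/4.5 = 8.82.
Minimum servers needed: c = 9.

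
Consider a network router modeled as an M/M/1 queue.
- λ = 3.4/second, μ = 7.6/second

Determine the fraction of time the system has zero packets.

ρ = λ/μ = 3.4/7.6 = 0.4474
P(0) = 1 - ρ = 1 - 0.4474 = 0.5526
The server is idle 55.26% of the time.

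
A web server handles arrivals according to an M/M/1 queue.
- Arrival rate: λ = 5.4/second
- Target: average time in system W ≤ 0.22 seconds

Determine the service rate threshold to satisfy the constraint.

For M/M/1: W = 1/(μ-λ)
Need W ≤ 0.22, so 1/(μ-λ) ≤ 0.22
μ - λ ≥ 1/0.22 = 4.5455
μ ≥ 5.4 + 4.5455 = 9.9455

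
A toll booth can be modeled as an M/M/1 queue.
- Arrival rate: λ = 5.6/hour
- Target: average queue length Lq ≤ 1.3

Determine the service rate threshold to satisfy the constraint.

For M/M/1: Lq = λ²/(μ(μ-λ))
Need Lq ≤ 1.3, i.e. μ(μ-λ) ≥ λ²/1.3
μ² - 5.6μ - 31.36/1.3 ≥ 0  →  μ² - 5.6μ - 24.12308 ≥ 0
Quadratic formula (positive root): μ = [λ + √(λ² + 4×24.12308)]/2
Discriminant: 31.36 + 4×24.12308 = 127.8523, √127.8523 = 11.3072
μ ≥ (5.6 + 11.3072)/2 = 8.4536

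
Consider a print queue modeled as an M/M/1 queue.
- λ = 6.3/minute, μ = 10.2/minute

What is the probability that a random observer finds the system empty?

ρ = λ/μ = 6.3/10.2 = 0.6176
P(0) = 1 - ρ = 1 - 0.6176 = 0.3824
The server is idle 38.24% of the time.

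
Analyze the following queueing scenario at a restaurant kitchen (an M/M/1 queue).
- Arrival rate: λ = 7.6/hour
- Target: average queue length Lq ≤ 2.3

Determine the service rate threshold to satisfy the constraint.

For M/M/1: Lq = λ²/(μ(μ-λ))
Need Lq ≤ 2.3, i.e. μ(μ-λ) ≥ λ²/2.3
μ² - 7.6μ - 57.76/2.3 ≥ 0  →  μ² - 7.6μ - 25.11304 ≥ 0
Quadratic formula (positive root): μ = [λ + √(λ² + 4×25.11304)]/2
Discriminant: 57.76 + 4×25.11304 = 158.2122, √158.2122 = 12.5782
μ ≥ (7.6 + 12.5782)/2 = 10.0891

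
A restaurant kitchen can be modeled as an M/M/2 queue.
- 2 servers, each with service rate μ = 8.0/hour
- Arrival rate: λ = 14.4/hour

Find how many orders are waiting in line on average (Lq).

Traffic intensity: ρ = λ/(cμ) = 14.4/(2×8.0) = 0.9000
Since ρ = 0.9000 < 1, system is stable.
Offered load a = λ/μ = cρ = 14.4/8.0 = 1.8000
P₀ = [ Σₙ₌₀^1 aⁿ/n! + a^2/(2!(1-ρ)) ]⁻¹
Σ = a^0/0! + a^1/1! = 1.0000 + 1.8000 = 2.8000
a^2/(2!(1-ρ)) = 3.2400/(2 × 0.1000) = 16.2000
P₀ = 1/(2.8000 + 16.2000) = 0.05263
Lq = P₀·a^2·ρ / (2!(1-ρ)²) = 0.052632 × 3.2400 × 0.90000 / (2 × 0.010000) = 7.6737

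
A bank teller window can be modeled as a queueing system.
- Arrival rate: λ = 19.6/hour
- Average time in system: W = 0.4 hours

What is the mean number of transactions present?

Little's Law: L = λW
L = 19.6 × 0.4 = 7.8400 transactions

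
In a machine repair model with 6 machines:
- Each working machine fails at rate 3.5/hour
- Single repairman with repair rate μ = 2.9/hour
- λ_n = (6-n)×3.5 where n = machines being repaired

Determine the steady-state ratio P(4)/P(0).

P(4)/P(0) = ∏_{i=0}^{4-1} λ_i/μ_{i+1}
= (6-0)×3.5/2.9 × (6-1)×3.5/2.9 × (6-2)×3.5/2.9 × (6-3)×3.5/2.9
= 763.8053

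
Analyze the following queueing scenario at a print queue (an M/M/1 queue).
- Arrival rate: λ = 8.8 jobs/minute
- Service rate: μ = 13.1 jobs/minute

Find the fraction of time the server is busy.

Server utilization: ρ = λ/μ
ρ = 8.8/13.1 = 0.6718
The server is busy 67.18% of the time.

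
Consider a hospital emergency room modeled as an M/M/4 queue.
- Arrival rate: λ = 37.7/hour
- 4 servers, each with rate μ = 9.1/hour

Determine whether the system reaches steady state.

Stability requires ρ = λ/(cμ) < 1
ρ = 37.7/(4 × 9.1) = 37.7/36.40 = 1.0357
Since 1.0357 ≥ 1, the system is UNSTABLE.
Need c > λ/μ = 37.7/9.1 = 4.14.
Minimum servers needed: c = 5.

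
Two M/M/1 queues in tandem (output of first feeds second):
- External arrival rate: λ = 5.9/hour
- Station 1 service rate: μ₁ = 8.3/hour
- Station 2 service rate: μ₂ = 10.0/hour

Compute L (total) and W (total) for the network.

By Jackson's theorem, each station behaves as independent M/M/1.
Station 1: ρ₁ = 5.9/8.3 = 0.7108, L₁ = ρ₁/(1-ρ₁) = λ/(μ₁-λ) = 5.9/2.40 = 2.45833
Station 2: ρ₂ = 5.9/10.0 = 0.5900, L₂ = ρ₂/(1-ρ₂) = λ/(μ₂-λ) = 5.9/4.10 = 1.43902
Total: L = L₁ + L₂ = 2.45833 + 1.43902 = 3.8974
W = L/λ = 3.8974/5.9 = 0.6606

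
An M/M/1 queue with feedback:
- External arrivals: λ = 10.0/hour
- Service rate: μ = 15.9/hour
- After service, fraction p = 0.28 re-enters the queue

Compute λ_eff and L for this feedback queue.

Effective arrival rate: λ_eff = λ/(1-p) = 10.0/(1-0.28) = 10.0/0.72 = 13.88889
ρ = λ_eff/μ = 13.88889/15.9 = 0.873515
L = ρ/(1-ρ) = 0.873515/(1-0.873515) = 6.9061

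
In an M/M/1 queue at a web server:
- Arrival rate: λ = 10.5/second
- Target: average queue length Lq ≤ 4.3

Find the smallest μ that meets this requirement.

For M/M/1: Lq = λ²/(μ(μ-λ))
Need Lq ≤ 4.3, i.e. μ(μ-λ) ≥ λ²/4.3
μ² - 10.5μ - 110.25/4.3 ≥ 0  →  μ² - 10.5μ - 25.639535 ≥ 0
Quadratic formula (positive root): μ = [λ + √(λ² + 4×25.639535)]/2
Discriminant: 110.25 + 4×25.639535 = 212.80814, √212.80814 = 14.58795
μ ≥ (10.5 + 14.58795)/2 = 12.5440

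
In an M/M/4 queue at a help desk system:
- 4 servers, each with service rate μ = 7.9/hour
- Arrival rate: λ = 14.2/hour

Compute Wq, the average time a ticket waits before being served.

Traffic intensity: ρ = λ/(cμ) = 14.2/(4×7.9) = 0.4494
Since ρ = 0.4494 < 1, system is stable.
Offered load a = λ/μ = cρ = 14.2/7.9 = 1.7975
P₀ = [ Σₙ₌₀^3 aⁿ/n! + a^4/(4!(1-ρ)) ]⁻¹
Σ = a^0/0! + a^1/1! + a^2/2! + a^3/3! = 1.0000 + 1.7975 + 1.6154 + 0.9679 = 5.3808
a^4/(4!(1-ρ)) = 10.4387/(24 × 0.5506) = 0.7899
P₀ = 1/(5.3808 + 0.7899) = 0.1621
Lq = P₀·a^4·ρ / (4!(1-ρ)²) = 0.1621 × 10.4387 × 0.4494 / (24 × 0.3032) = 0.1045
Wq = Lq/λ = 0.10447/14.2 = 0.007357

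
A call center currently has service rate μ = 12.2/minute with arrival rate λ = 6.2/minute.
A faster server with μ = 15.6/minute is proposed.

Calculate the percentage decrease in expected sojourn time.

System 1: ρ₁ = 6.2/12.2 = 0.5082, W₁ = 1/(12.2-6.2) = 0.1667
System 2: ρ₂ = 6.2/15.6 = 0.3974, W₂ = 1/(15.6-6.2) = 0.1064
Improvement: (W₁-W₂)/W₁ = (0.1667-0.1064)/0.1667 = 36.17%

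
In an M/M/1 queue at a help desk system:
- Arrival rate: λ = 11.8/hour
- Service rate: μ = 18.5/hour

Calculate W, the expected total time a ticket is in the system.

First, compute utilization: ρ = λ/μ = 11.8/18.5 = 0.6378
For M/M/1: W = 1/(μ-λ)
W = 1/(18.5-11.8) = 1/6.70
W = 0.1493 hours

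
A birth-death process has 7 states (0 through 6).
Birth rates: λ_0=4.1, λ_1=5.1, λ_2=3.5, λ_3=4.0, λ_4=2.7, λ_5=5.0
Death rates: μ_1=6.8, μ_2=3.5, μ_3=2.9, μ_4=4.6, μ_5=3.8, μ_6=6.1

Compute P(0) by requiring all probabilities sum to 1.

Ratios P(n)/P(0) = (λ₀···λₙ₋₁)/(μ₁···μₙ):
P(1)/P(0) = (4.1)/(6.8) = 0.60294
P(2)/P(0) = (4.1×5.1)/(6.8×3.5) = 0.87857
P(3)/P(0) = (4.1×5.1×3.5)/(6.8×3.5×2.9) = 1.0603
P(4)/P(0) = (4.1×5.1×3.5×4.0)/(6.8×3.5×2.9×4.6) = 0.92204
P(5)/P(0) = (4.1×5.1×3.5×4.0×2.7)/(6.8×3.5×2.9×4.6×3.8) = 0.65513
P(6)/P(0) = (4.1×5.1×3.5×4.0×2.7×5.0)/(6.8×3.5×2.9×4.6×3.8×6.1) = 0.53699

Normalization: ∑ P(n) = 1
P(0) × (1.0000 + 0.60294 + 0.87857 + 1.0603 + 0.92204 + 0.65513 + 0.53699) = 1
P(0) × 5.6560 = 1
P(0) = 1/5.6560 = 0.1768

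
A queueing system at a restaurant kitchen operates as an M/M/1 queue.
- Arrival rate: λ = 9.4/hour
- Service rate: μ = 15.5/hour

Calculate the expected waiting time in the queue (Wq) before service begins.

First, compute utilization: ρ = λ/μ = 9.4/15.5 = 0.6065
For M/M/1: Wq = λ/(μ(μ-λ))
Wq = 9.4/(15.5 × (15.5-9.4))
Wq = 9.4/(15.5 × 6.10)
Wq = 0.09942 hours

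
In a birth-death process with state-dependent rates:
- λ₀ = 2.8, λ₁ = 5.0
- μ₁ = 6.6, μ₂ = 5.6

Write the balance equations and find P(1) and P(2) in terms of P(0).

Balance equations:
State 0: λ₀P₀ = μ₁P₁ → P₁ = (λ₀/μ₁)P₀ = (2.8/6.6)P₀ = 0.4242P₀
State 1: P₂ = (λ₀λ₁)/(μ₁μ₂)P₀ = (2.8×5.0)/(6.6×5.6)P₀ = 0.3788P₀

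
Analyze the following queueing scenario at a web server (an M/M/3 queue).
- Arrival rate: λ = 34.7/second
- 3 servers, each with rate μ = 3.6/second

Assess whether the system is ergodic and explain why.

Stability requires ρ = λ/(cμ) < 1
ρ = 34.7/(3 × 3.6) = 34.7/10.80 = 3.2130
Since 3.2130 ≥ 1, the system is UNSTABLE.
Need c > λ/μ = 34.7/3.6 = 9.64.
Minimum servers needed: c = 10.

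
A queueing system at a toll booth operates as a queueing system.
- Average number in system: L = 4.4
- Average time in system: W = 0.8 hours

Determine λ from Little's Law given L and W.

Little's Law: L = λW, so λ = L/W
λ = 4.4/0.8 = 5.5000 vehicles/hour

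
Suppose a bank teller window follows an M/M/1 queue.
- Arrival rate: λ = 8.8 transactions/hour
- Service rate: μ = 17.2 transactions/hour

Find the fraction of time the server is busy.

Server utilization: ρ = λ/μ
ρ = 8.8/17.2 = 0.5116
The server is busy 51.16% of the time.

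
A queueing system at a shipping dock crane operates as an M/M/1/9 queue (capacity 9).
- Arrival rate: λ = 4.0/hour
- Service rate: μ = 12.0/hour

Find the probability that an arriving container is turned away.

ρ = λ/μ = 4.0/12.0 = 0.33333
P₀ = (1-ρ)/(1-ρ^(K+1)) = (1-0.33333)/(1-0.33333^10) = 0.6667/1.0000 = 0.6667
P_K = P₀×ρ^K = 0.6667 × 0.33333^9 = 0.6667 × 0.00005080 = 0.00003387
Blocking probability = 0.003387%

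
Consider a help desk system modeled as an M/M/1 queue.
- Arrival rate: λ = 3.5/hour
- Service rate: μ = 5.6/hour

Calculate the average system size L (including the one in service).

ρ = λ/μ = 3.5/5.6 = 0.6250
For M/M/1: L = λ/(μ-λ)
L = 3.5/(5.6-3.5) = 3.5/2.10
L = 1.6667 tickets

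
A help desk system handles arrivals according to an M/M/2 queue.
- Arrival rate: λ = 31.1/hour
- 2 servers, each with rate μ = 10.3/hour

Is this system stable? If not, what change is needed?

Stability requires ρ = λ/(cμ) < 1
ρ = 31.1/(2 × 10.3) = 31.1/20.60 = 1.5097
Since 1.5097 ≥ 1, the system is UNSTABLE.
Need c > λ/μ = 31.1/10.3 = 3.02.
Minimum servers needed: c = 4.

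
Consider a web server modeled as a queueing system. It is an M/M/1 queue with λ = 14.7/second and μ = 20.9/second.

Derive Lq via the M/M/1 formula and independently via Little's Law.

Method 1 (direct): Lq = λ²/(μ(μ-λ)) = 216.09/(20.9 × 6.20) = 1.6676

Method 2 (Little's Law):
W = 1/(μ-λ) = 1/6.20 = 0.16129
Wq = W - 1/μ = 0.16129 - 0.047847 = 0.11344
Lq = λWq = 14.7 × 0.11344 = 1.6676 ✔ (matches Method 1)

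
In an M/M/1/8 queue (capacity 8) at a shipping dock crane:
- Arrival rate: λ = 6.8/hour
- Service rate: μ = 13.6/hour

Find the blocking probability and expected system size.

ρ = λ/μ = 6.8/13.6 = 0.5000
P₀ = (1-ρ)/(1-ρ^(K+1)) = (1-0.5000)/(1-0.5000^9) = 0.5000/0.9980 = 0.5010
P_K = P₀×ρ^K = 0.5010 × 0.5000^8 = 0.5010 × 0.003906 = 0.001957
Blocking probability P_8 = 0.001957 (0.20%)
L = ρ[1 - (K+1)ρ^K + Kρ^(K+1)] / [(1-ρ)(1-ρ^(K+1))]
L = 0.5000 × (1 - 9×0.003906 + 8×0.001953) / ((1 - 0.5000) × (1 - 0.001953)) = 0.9824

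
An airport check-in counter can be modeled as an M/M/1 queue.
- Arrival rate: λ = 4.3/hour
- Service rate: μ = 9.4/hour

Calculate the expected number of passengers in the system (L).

ρ = λ/μ = 4.3/9.4 = 0.4574
For M/M/1: L = λ/(μ-λ)
L = 4.3/(9.4-4.3) = 4.3/5.10
L = 0.8431 passengers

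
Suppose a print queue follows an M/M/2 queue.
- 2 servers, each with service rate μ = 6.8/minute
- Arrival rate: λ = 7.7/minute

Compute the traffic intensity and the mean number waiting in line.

Traffic intensity: ρ = λ/(cμ) = 7.7/(2×6.8) = 0.5662
Since ρ = 0.5662 < 1, system is stable.
Offered load a = λ/μ = cρ = 7.7/6.8 = 1.1324
P₀ = [ Σₙ₌₀^1 aⁿ/n! + a^2/(2!(1-ρ)) ]⁻¹
Σ = a^0/0! + a^1/1! = 1.0000 + 1.1324 = 2.1324
a^2/(2!(1-ρ)) = 1.2822/(2 × 0.43382) = 1.4778
P₀ = 1/(2.1324 + 1.4778) = 0.2770
Lq = P₀·a^2·ρ / (2!(1-ρ)²) = 0.27700 × 1.2822 × 0.56618 / (2 × 0.18820) = 0.5342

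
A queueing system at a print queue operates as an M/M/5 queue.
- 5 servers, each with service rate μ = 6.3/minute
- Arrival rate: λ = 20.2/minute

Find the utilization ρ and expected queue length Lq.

Traffic intensity: ρ = λ/(cμ) = 20.2/(5×6.3) = 0.6413
Since ρ = 0.6413 < 1, system is stable.
Offered load a = λ/μ = cρ = 20.2/6.3 = 3.2063
P₀ = [ Σₙ₌₀^4 aⁿ/n! + a^5/(5!(1-ρ)) ]⁻¹
Σ = a^0/0! + a^1/1! + a^2/2! + a^3/3! + a^4/4! = 1.000000 + 3.206349 + 5.140338 + 5.493906 + 4.403845 = 19.2444
a^5/(5!(1-ρ)) = 338.8864/(120 × 0.35873) = 7.8724
P₀ = 1/(19.2444 + 7.8724) = 0.03688
Lq = P₀·a^5·ρ / (5!(1-ρ)²) = 0.03688 × 338.8864 × 0.6413 / (120 × 0.1287) = 0.5190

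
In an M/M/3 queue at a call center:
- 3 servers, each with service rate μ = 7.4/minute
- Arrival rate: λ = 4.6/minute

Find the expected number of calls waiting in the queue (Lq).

Traffic intensity: ρ = λ/(cμ) = 4.6/(3×7.4) = 0.2072
Since ρ = 0.2072 < 1, system is stable.
Offered load a = λ/μ = cρ = 4.6/7.4 = 0.6216
P₀ = [ Σₙ₌₀^2 aⁿ/n! + a^3/(3!(1-ρ)) ]⁻¹
Σ = a^0/0! + a^1/1! + a^2/2! = 1.0000 + 0.6216 + 0.1932 = 1.8148
a^3/(3!(1-ρ)) = 0.2402/(6 × 0.7928) = 0.05050
P₀ = 1/(1.8148 + 0.05050) = 0.5361
Lq = P₀·a^3·ρ / (3!(1-ρ)²) = 0.53610 × 0.24020 × 0.20721 / (6 × 0.62852) = 0.007076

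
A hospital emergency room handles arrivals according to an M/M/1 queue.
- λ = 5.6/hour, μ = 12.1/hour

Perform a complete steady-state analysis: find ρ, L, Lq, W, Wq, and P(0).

Step 1: ρ = λ/μ = 5.6/12.1 = 0.4628
Step 2: L = λ/(μ-λ) = 5.6/6.50 = 0.8615
Step 3: Lq = λ²/(μ(μ-λ)) = 31.36/(12.1×6.50) = 0.3987
Step 4: W = 1/(μ-λ) = 1/6.50 = 0.153846
Step 5: Wq = λ/(μ(μ-λ)) = 5.6/(12.1×6.50) = 0.07120
Step 6: P(0) = 1-ρ = 0.5372
Verify: L = λW = 5.6×0.153846 = 0.8615 ✔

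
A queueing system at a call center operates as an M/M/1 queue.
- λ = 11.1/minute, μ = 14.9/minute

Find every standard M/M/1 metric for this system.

Step 1: ρ = λ/μ = 11.1/14.9 = 0.7450
Step 2: L = λ/(μ-λ) = 11.1/3.80 = 2.9211
Step 3: Lq = λ²/(μ(μ-λ)) = 123.21/(14.9×3.80) = 2.1761
Step 4: W = 1/(μ-λ) = 1/3.80 = 0.26316
Step 5: Wq = λ/(μ(μ-λ)) = 11.1/(14.9×3.80) = 0.1960
Step 6: P(0) = 1-ρ = 0.2550
Verify: L = λW = 11.1×0.26316 = 2.9211 ✔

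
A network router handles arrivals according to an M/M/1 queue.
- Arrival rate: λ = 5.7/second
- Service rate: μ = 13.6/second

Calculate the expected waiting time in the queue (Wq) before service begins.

First, compute utilization: ρ = λ/μ = 5.7/13.6 = 0.4191
For M/M/1: Wq = λ/(μ(μ-λ))
Wq = 5.7/(13.6 × (13.6-5.7))
Wq = 5.7/(13.6 × 7.90)
Wq = 0.05305 seconds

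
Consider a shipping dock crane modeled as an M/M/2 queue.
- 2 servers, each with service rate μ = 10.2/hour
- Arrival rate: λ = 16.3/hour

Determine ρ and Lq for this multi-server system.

Traffic intensity: ρ = λ/(cμ) = 16.3/(2×10.2) = 0.7990
Since ρ = 0.7990 < 1, system is stable.
Offered load a = λ/μ = cρ = 16.3/10.2 = 1.5980
P₀ = [ Σₙ₌₀^1 aⁿ/n! + a^2/(2!(1-ρ)) ]⁻¹
Σ = a^0/0! + a^1/1! = 1.0000 + 1.5980 = 2.5980
a^2/(2!(1-ρ)) = 2.55373/(2 × 0.200980) = 6.3532
P₀ = 1/(2.5980 + 6.3532) = 0.1117
Lq = P₀·a^2·ρ / (2!(1-ρ)²) = 0.111717 × 2.55373 × 0.799020 / (2 × 0.0403931) = 2.8217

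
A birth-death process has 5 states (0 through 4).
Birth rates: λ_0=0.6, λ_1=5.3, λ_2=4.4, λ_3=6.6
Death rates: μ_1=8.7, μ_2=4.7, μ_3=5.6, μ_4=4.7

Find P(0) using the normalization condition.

Ratios P(n)/P(0) = (λ₀···λₙ₋₁)/(μ₁···μₙ):
P(1)/P(0) = (0.6)/(8.7) = 0.06897
P(2)/P(0) = (0.6×5.3)/(8.7×4.7) = 0.07777
P(3)/P(0) = (0.6×5.3×4.4)/(8.7×4.7×5.6) = 0.06110
P(4)/P(0) = (0.6×5.3×4.4×6.6)/(8.7×4.7×5.6×4.7) = 0.08581

Normalization: ∑ P(n) = 1
P(0) × (1.0000 + 0.06897 + 0.07777 + 0.06110 + 0.08581) = 1
P(0) × 1.2936 = 1
P(0) = 1/1.2936 = 0.7730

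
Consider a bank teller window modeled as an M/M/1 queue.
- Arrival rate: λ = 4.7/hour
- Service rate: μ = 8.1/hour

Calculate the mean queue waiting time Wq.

First, compute utilization: ρ = λ/μ = 4.7/8.1 = 0.5802
For M/M/1: Wq = λ/(μ(μ-λ))
Wq = 4.7/(8.1 × (8.1-4.7))
Wq = 4.7/(8.1 × 3.40)
Wq = 0.1707 hours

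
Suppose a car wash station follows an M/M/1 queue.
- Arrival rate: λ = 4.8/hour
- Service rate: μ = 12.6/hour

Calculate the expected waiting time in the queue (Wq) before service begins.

First, compute utilization: ρ = λ/μ = 4.8/12.6 = 0.3810
For M/M/1: Wq = λ/(μ(μ-λ))
Wq = 4.8/(12.6 × (12.6-4.8))
Wq = 4.8/(12.6 × 7.80)
Wq = 0.04884 hours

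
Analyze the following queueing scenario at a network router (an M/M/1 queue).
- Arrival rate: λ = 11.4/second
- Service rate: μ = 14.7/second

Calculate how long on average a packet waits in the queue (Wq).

First, compute utilization: ρ = λ/μ = 11.4/14.7 = 0.7755
For M/M/1: Wq = λ/(μ(μ-λ))
Wq = 11.4/(14.7 × (14.7-11.4))
Wq = 11.4/(14.7 × 3.30)
Wq = 0.2350 seconds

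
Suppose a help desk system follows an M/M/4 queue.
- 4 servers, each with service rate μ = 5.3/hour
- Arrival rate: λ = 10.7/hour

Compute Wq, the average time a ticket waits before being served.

Traffic intensity: ρ = λ/(cμ) = 10.7/(4×5.3) = 0.5047
Since ρ = 0.5047 < 1, system is stable.
Offered load a = λ/μ = cρ = 10.7/5.3 = 2.0189
P₀ = [ Σₙ₌₀^3 aⁿ/n! + a^4/(4!(1-ρ)) ]⁻¹
Σ = a^0/0! + a^1/1! + a^2/2! + a^3/3! = 1.0000 + 2.0189 + 2.0379 + 1.3714 = 6.4282
a^4/(4!(1-ρ)) = 16.6124/(24 × 0.4953) = 1.3975
P₀ = 1/(6.4282 + 1.3975) = 0.1278
Lq = P₀·a^4·ρ / (4!(1-ρ)²) = 0.1278 × 16.6124 × 0.5047 / (24 × 0.2453) = 0.1820
Wq = Lq/λ = 0.1820/10.7 = 0.01701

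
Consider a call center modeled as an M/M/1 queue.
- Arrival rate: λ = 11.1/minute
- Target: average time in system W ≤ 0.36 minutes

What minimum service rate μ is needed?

For M/M/1: W = 1/(μ-λ)
Need W ≤ 0.36, so 1/(μ-λ) ≤ 0.36
μ - λ ≥ 1/0.36 = 2.7778
μ ≥ 11.1 + 2.7778 = 13.8778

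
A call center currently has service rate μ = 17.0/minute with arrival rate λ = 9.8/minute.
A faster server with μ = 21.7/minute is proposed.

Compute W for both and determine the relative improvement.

System 1: ρ₁ = 9.8/17.0 = 0.5765, W₁ = 1/(17.0-9.8) = 0.1389
System 2: ρ₂ = 9.8/21.7 = 0.4516, W₂ = 1/(21.7-9.8) = 0.08403
Improvement: (W₁-W₂)/W₁ = (0.1389-0.08403)/0.1389 = 39.50%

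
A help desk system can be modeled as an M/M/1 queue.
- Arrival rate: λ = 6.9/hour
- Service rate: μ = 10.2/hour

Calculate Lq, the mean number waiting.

ρ = λ/μ = 6.9/10.2 = 0.6765
For M/M/1: Lq = λ²/(μ(μ-λ))
Lq = 47.61/(10.2 × 3.30)
Lq = 1.4144 tickets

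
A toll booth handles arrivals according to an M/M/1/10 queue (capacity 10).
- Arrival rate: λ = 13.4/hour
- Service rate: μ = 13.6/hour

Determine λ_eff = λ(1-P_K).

ρ = λ/μ = 13.4/13.6 = 0.985294
P₀ = (1-ρ)/(1-ρ^(K+1)) = (1-0.985294)/(1-0.985294^11) = 0.014706/0.15038 = 0.09779
P_K = P₀×ρ^K = 0.097792 × 0.985294^10 = 0.097792 × 0.86230 = 0.08433
λ_eff = λ(1-P_K) = 13.4 × (1 - 0.08433) = 13.4 × 0.91567 = 12.2700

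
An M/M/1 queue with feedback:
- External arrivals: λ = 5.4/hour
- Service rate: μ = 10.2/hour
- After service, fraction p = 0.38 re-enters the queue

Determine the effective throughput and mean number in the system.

Effective arrival rate: λ_eff = λ/(1-p) = 5.4/(1-0.38) = 5.4/0.62 = 8.7097
ρ = λ_eff/μ = 8.7097/10.2 = 0.85389
L = ρ/(1-ρ) = 0.85389/(1-0.85389) = 5.8442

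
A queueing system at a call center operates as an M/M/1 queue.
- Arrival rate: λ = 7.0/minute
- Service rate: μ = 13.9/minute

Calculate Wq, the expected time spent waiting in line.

First, compute utilization: ρ = λ/μ = 7.0/13.9 = 0.5036
For M/M/1: Wq = λ/(μ(μ-λ))
Wq = 7.0/(13.9 × (13.9-7.0))
Wq = 7.0/(13.9 × 6.90)
Wq = 0.07299 minutes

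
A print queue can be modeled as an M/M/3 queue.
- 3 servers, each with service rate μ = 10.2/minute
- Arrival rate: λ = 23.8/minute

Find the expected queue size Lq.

Traffic intensity: ρ = λ/(cμ) = 23.8/(3×10.2) = 0.7778
Since ρ = 0.7778 < 1, system is stable.
Offered load a = λ/μ = cρ = 23.8/10.2 = 2.3333
P₀ = [ Σₙ₌₀^2 aⁿ/n! + a^3/(3!(1-ρ)) ]⁻¹
Σ = a^0/0! + a^1/1! + a^2/2! = 1.00000 + 2.33333 + 2.72222 = 6.0556
a^3/(3!(1-ρ)) = 12.7037/(6 × 0.222222) = 9.5278
P₀ = 1/(6.0556 + 9.5278) = 0.06417
Lq = P₀·a^3·ρ / (3!(1-ρ)²) = 0.064171 × 12.7037 × 0.77778 / (6 × 0.049383) = 2.1399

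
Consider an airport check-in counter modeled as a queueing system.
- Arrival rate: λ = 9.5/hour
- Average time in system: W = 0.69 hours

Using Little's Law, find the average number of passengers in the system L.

Little's Law: L = λW
L = 9.5 × 0.69 = 6.5550 passengers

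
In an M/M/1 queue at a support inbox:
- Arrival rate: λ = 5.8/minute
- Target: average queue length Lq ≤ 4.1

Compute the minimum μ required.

For M/M/1: Lq = λ²/(μ(μ-λ))
Need Lq ≤ 4.1, i.e. μ(μ-λ) ≥ λ²/4.1
μ² - 5.8μ - 33.64/4.1 ≥ 0  →  μ² - 5.8μ - 8.20488 ≥ 0
Quadratic formula (positive root): μ = [λ + √(λ² + 4×8.20488)]/2
Discriminant: 33.64 + 4×8.20488 = 66.4595, √66.4595 = 8.15227
μ ≥ (5.8 + 8.15227)/2 = 6.9761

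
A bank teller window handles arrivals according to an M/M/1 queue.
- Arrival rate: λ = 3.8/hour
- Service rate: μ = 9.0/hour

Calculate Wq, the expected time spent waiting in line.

First, compute utilization: ρ = λ/μ = 3.8/9.0 = 0.4222
For M/M/1: Wq = λ/(μ(μ-λ))
Wq = 3.8/(9.0 × (9.0-3.8))
Wq = 3.8/(9.0 × 5.20)
Wq = 0.08120 hours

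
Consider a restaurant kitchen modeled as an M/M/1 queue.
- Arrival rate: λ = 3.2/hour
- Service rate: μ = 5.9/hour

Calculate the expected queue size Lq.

ρ = λ/μ = 3.2/5.9 = 0.5424
For M/M/1: Lq = λ²/(μ(μ-λ))
Lq = 10.24/(5.9 × 2.70)
Lq = 0.6428 orders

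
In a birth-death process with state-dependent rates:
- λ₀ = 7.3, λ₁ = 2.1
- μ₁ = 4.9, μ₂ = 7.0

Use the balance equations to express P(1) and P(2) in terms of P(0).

Balance equations:
State 0: λ₀P₀ = μ₁P₁ → P₁ = (λ₀/μ₁)P₀ = (7.3/4.9)P₀ = 1.4898P₀
State 1: P₂ = (λ₀λ₁)/(μ₁μ₂)P₀ = (7.3×2.1)/(4.9×7.0)P₀ = 0.4469P₀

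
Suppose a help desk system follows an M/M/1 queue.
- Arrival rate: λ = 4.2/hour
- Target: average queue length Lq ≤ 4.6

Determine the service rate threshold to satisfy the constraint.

For M/M/1: Lq = λ²/(μ(μ-λ))
Need Lq ≤ 4.6, i.e. μ(μ-λ) ≥ λ²/4.6
μ² - 4.2μ - 17.64/4.6 ≥ 0  →  μ² - 4.2μ - 3.83478 ≥ 0
Quadratic formula (positive root): μ = [λ + √(λ² + 4×3.83478)]/2
Discriminant: 17.64 + 4×3.83478 = 32.9791, √32.9791 = 5.7427
μ ≥ (4.2 + 5.7427)/2 = 4.9714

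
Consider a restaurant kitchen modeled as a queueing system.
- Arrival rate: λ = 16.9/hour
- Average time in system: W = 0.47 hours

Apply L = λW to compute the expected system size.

Little's Law: L = λW
L = 16.9 × 0.47 = 7.9430 orders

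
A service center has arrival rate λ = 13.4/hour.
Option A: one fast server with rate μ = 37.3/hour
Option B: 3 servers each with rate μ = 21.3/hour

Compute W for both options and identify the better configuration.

Option A: single server μ = 37.3 (M/M/1)
  ρ_A = 13.4/37.3 = 0.3592
  W_A = 1/(μ-λ) = 1/(37.3-13.4) = 1/23.90 = 0.04184

Option B: 3 servers μ = 21.3 (M/M/3)
  ρ_B = λ/(cμ) = 13.4/(3×21.3) = 0.2097
  Offered load a = λ/μ = cρ = 13.4/21.3 = 0.6291
  P₀ = [ Σₙ₌₀^2 aⁿ/n! + a^3/(3!(1-ρ)) ]⁻¹
  Σ = a^0/0! + a^1/1! + a^2/2! = 1.0000 + 0.6291 + 0.1979 = 1.8270
  a^3/(3!(1-ρ)) = 0.2490/(6 × 0.7903) = 0.05251
  P₀ = 1/(1.8270 + 0.05251) = 0.5321
  Lq = P₀·a^3·ρ / (3!(1-ρ)²) = 0.53205 × 0.24899 × 0.20970 / (6 × 0.62457) = 0.007413
  Wq_B = Lq/λ = 0.007413/13.4 = 0.0005532
  W_B = Wq_B + 1/μ = 0.0005532 + 0.04695 = 0.04750

Since W_A = 0.04184 < W_B = 0.04750, Option A (single fast server) has the shorter time in system.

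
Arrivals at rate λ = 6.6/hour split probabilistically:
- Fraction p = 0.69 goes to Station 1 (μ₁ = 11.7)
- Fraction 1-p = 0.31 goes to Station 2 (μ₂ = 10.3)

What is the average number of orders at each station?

Effective rates: λ₁ = 6.6×0.69 = 4.554, λ₂ = 6.6×0.31 = 2.046
Station 1: ρ₁ = 4.554/11.7 = 0.38923, L₁ = ρ₁/(1-ρ₁) = 0.38923/(1-0.38923) = 0.6373
Station 2: ρ₂ = 2.046/10.3 = 0.19864, L₂ = ρ₂/(1-ρ₂) = 0.19864/(1-0.19864) = 0.2479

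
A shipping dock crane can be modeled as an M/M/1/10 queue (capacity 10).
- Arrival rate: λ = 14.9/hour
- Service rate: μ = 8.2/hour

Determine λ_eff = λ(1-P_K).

ρ = λ/μ = 14.9/8.2 = 1.81707
P₀ = (1-ρ)/(1-ρ^(K+1)) = (1-1.81707)/(1-1.81707^11) = -0.8171/-711.9979 = 0.001148
P_K = P₀×ρ^K = 0.0011476 × 1.81707^10 = 0.0011476 × 392.3888 = 0.4503
λ_eff = λ(1-P_K) = 14.9 × (1 - 0.450296) = 14.9 × 0.549704 = 8.1906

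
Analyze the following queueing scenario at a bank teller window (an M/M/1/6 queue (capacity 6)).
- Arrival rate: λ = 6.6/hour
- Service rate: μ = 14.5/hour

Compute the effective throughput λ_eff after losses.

ρ = λ/μ = 6.6/14.5 = 0.45517
P₀ = (1-ρ)/(1-ρ^(K+1)) = (1-0.45517)/(1-0.45517^7) = 0.5448/0.9960 = 0.5470
P_K = P₀×ρ^K = 0.54704 × 0.45517^6 = 0.54704 × 0.0088929 = 0.004865
λ_eff = λ(1-P_K) = 6.6 × (1 - 0.004865) = 6.6 × 0.99513 = 6.5679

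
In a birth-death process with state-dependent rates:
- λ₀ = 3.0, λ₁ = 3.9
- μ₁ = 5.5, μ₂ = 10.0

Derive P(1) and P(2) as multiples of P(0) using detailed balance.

Balance equations:
State 0: λ₀P₀ = μ₁P₁ → P₁ = (λ₀/μ₁)P₀ = (3.0/5.5)P₀ = 0.5455P₀
State 1: P₂ = (λ₀λ₁)/(μ₁μ₂)P₀ = (3.0×3.9)/(5.5×10.0)P₀ = 0.2127P₀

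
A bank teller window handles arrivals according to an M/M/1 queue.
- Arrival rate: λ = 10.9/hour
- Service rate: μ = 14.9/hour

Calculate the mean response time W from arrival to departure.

First, compute utilization: ρ = λ/μ = 10.9/14.9 = 0.7315
For M/M/1: W = 1/(μ-λ)
W = 1/(14.9-10.9) = 1/4.00
W = 0.2500 hours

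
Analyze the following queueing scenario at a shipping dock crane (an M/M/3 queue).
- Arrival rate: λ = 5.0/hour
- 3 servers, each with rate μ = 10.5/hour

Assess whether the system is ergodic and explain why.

Stability requires ρ = λ/(cμ) < 1
ρ = 5.0/(3 × 10.5) = 5.0/31.50 = 0.1587
Since 0.1587 < 1, the system is STABLE.
The servers are busy 15.87% of the time.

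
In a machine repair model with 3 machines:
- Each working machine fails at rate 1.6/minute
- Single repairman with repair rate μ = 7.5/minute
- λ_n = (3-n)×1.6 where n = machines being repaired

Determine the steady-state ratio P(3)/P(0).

P(3)/P(0) = ∏_{i=0}^{3-1} λ_i/μ_{i+1}
= (3-0)×1.6/7.5 × (3-1)×1.6/7.5 × (3-2)×1.6/7.5
= 0.05825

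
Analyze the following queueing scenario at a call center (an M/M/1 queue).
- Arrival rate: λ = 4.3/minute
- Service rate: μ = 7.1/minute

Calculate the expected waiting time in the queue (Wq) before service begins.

First, compute utilization: ρ = λ/μ = 4.3/7.1 = 0.6056
For M/M/1: Wq = λ/(μ(μ-λ))
Wq = 4.3/(7.1 × (7.1-4.3))
Wq = 4.3/(7.1 × 2.80)
Wq = 0.2163 minutes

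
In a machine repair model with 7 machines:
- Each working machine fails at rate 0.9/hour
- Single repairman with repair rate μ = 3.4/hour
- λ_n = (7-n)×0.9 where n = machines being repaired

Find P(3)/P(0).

P(3)/P(0) = ∏_{i=0}^{3-1} λ_i/μ_{i+1}
= (7-0)×0.9/3.4 × (7-1)×0.9/3.4 × (7-2)×0.9/3.4
= 3.8950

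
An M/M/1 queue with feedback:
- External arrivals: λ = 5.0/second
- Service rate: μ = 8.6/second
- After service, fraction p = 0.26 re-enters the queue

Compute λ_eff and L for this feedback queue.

Effective arrival rate: λ_eff = λ/(1-p) = 5.0/(1-0.26) = 5.0/0.74 = 6.7568
ρ = λ_eff/μ = 6.7568/8.6 = 0.78567
L = ρ/(1-ρ) = 0.78567/(1-0.78567) = 3.6657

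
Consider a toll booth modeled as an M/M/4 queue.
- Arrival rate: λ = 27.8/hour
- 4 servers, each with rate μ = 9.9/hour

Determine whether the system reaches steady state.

Stability requires ρ = λ/(cμ) < 1
ρ = 27.8/(4 × 9.9) = 27.8/39.60 = 0.7020
Since 0.7020 < 1, the system is STABLE.
The servers are busy 70.20% of the time.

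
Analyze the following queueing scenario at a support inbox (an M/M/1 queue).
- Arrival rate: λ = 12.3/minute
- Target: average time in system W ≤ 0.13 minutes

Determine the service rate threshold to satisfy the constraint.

For M/M/1: W = 1/(μ-λ)
Need W ≤ 0.13, so 1/(μ-λ) ≤ 0.13
μ - λ ≥ 1/0.13 = 7.6923
μ ≥ 12.3 + 7.6923 = 19.9923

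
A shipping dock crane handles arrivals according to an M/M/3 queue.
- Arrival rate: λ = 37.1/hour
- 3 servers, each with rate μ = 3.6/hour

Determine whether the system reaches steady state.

Stability requires ρ = λ/(cμ) < 1
ρ = 37.1/(3 × 3.6) = 37.1/10.80 = 3.4352
Since 3.4352 ≥ 1, the system is UNSTABLE.
Need c > λ/μ = 37.1/3.6 = 10.31.
Minimum servers needed: c = 11.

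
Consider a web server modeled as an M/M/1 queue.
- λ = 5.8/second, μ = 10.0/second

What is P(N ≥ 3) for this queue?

ρ = λ/μ = 5.8/10.0 = 0.5800
P(N ≥ n) = ρⁿ
P(N ≥ 3) = 0.5800^3
P(N ≥ 3) = 0.1951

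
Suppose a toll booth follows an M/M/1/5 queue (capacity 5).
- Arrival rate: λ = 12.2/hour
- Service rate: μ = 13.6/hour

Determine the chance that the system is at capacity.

ρ = λ/μ = 12.2/13.6 = 0.89706
P₀ = (1-ρ)/(1-ρ^(K+1)) = (1-0.89706)/(1-0.89706^6) = 0.10294/0.47889 = 0.2150
P_K = P₀×ρ^K = 0.2150 × 0.89706^5 = 0.2150 × 0.5809 = 0.1249
Blocking probability = 12.49%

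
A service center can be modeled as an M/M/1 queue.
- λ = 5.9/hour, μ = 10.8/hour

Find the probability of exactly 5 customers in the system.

ρ = λ/μ = 5.9/10.8 = 0.5463
P(n) = (1-ρ)ρⁿ
P(5) = (1-0.5463) × 0.5463^5
P(5) = 0.4537 × 0.04866
P(5) = 0.02208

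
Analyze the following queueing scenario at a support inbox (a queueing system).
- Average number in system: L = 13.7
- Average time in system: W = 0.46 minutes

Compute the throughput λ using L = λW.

Little's Law: L = λW, so λ = L/W
λ = 13.7/0.46 = 29.7826 emails/minute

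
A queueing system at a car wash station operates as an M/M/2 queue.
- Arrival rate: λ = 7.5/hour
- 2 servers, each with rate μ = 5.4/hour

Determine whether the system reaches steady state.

Stability requires ρ = λ/(cμ) < 1
ρ = 7.5/(2 × 5.4) = 7.5/10.80 = 0.6944
Since 0.6944 < 1, the system is STABLE.
The servers are busy 69.44% of the time.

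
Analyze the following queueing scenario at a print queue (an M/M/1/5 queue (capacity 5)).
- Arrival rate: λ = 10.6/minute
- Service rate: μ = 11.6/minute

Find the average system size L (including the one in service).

ρ = λ/μ = 10.6/11.6 = 0.9138
P₀ = (1-ρ)/(1-ρ^(K+1)) = (1-0.9138)/(1-0.9138^6) = 0.08620/0.4178 = 0.2063
P_K = P₀×ρ^K = 0.2063 × 0.9138^5 = 0.2063 × 0.6372 = 0.1315
L = ρ[1 - (K+1)ρ^K + Kρ^(K+1)] / [(1-ρ)(1-ρ^(K+1))]
L = 0.9138 × (1 - 6×0.637171 + 5×0.582247) / ((1 - 0.9138) × (1 - 0.582247)) = 2.2384 jobs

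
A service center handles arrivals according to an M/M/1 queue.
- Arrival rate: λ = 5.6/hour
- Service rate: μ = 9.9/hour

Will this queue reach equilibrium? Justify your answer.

Stability requires ρ = λ/(cμ) < 1
ρ = 5.6/(1 × 9.9) = 5.6/9.90 = 0.5657
Since 0.5657 < 1, the system is STABLE.
The server is busy 56.57% of the time.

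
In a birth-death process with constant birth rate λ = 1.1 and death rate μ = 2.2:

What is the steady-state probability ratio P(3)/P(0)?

For constant rates: P(n)/P(0) = (λ/μ)^n
P(3)/P(0) = (1.1/2.2)^3 = 0.5000^3 = 0.1250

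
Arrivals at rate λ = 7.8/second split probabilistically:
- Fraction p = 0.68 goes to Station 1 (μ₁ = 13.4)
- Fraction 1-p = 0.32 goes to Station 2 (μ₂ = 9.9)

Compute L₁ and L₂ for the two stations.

Effective rates: λ₁ = 7.8×0.68 = 5.304, λ₂ = 7.8×0.32 = 2.496
Station 1: ρ₁ = 5.304/13.4 = 0.3958, L₁ = ρ₁/(1-ρ₁) = 0.3958/(1-0.3958) = 0.6551
Station 2: ρ₂ = 2.496/9.9 = 0.2521, L₂ = ρ₂/(1-ρ₂) = 0.2521/(1-0.2521) = 0.3371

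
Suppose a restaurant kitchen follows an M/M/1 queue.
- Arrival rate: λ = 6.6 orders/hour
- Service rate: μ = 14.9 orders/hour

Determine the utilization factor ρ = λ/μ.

Server utilization: ρ = λ/μ
ρ = 6.6/14.9 = 0.4430
The server is busy 44.30% of the time.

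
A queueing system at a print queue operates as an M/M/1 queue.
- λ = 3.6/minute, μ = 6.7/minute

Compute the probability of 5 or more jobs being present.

ρ = λ/μ = 3.6/6.7 = 0.537313
P(N ≥ n) = ρⁿ
P(N ≥ 5) = 0.537313^5
P(N ≥ 5) = 0.04479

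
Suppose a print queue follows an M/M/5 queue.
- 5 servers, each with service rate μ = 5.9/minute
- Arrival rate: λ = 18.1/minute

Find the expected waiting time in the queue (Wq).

Traffic intensity: ρ = λ/(cμ) = 18.1/(5×5.9) = 0.6136
Since ρ = 0.6136 < 1, system is stable.
Offered load a = λ/μ = cρ = 18.1/5.9 = 3.0678
P₀ = [ Σₙ₌₀^4 aⁿ/n! + a^5/(5!(1-ρ)) ]⁻¹
Σ = a^0/0! + a^1/1! + a^2/2! + a^3/3! + a^4/4! = 1.0000 + 3.0678 + 4.7057 + 4.8120 + 3.6906 = 17.2761
a^5/(5!(1-ρ)) = 271.7270/(120 × 0.38644) = 5.8596
P₀ = 1/(17.2761 + 5.8596) = 0.04322
Lq = P₀·a^5·ρ / (5!(1-ρ)²) = 0.043223 × 271.7270 × 0.61356 / (120 × 0.14934) = 0.4021
Wq = Lq/λ = 0.4021/18.1 = 0.02222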